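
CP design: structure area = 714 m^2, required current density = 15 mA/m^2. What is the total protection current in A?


I = area * current density, then convert mA → A (÷1000)
I = 714 * 15 / 1000 = 10.71 A

10.71 A


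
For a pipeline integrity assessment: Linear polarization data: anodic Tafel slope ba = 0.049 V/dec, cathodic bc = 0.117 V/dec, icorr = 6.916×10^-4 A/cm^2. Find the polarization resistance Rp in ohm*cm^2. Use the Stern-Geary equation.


Apply the Stern-Geary equation: Rp = ba*bc / (2.303*icorr*(ba+bc))
ba*bc = 0.049*0.117 = 0.005733
ba+bc = 0.166; 2.303*icorr*(ba+bc) = 2.303*6.916×10^-4*0.166 = 2.643973×10^-4
Rp = 0.005733 / 2.643973×10^-4 = 21.7 ohm*cm^2

21.7 ohm*cm^2


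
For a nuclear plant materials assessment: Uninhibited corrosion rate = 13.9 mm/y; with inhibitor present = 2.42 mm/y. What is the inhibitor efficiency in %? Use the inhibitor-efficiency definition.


Apply the inhibitor-efficiency definition: IE = (CR_blank − CR_inh)/CR_blank × 100
IE = (13.9 − 2.42) / 13.9 × 100
IE = 11.48 / 13.9 × 100 = 82.6 %

82.6 %


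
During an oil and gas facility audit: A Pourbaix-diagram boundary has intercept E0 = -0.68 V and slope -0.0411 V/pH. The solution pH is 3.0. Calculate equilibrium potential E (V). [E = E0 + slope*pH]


Apply the Pourbaix line equation: E = E0 + slope*pH
E = -0.68 + (-0.0411)*3.0 = -0.68 + (-0.1233) = -0.8033 V
Rounded to 4 decimal places: E = -0.8033 V

-0.8033 V


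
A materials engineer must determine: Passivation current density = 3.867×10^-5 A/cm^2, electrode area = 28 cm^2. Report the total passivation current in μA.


I = i_pass * A, then convert A → μA (×10^6)
I = 3.867×10^-5 * 28 * 10^6 = 1082.76 μA

1082.76 μA


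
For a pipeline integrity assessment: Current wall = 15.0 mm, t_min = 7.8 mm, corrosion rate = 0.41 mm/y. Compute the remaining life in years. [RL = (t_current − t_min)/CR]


Apply the remaining-life relation: RL = (t_current − t_min) / CR
RL = (15.0 − 7.8) / 0.41 = 7.2 / 0.41 = 17.6 years

17.6 years


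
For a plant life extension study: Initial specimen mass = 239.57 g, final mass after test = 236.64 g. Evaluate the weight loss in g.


Weight loss = initial − final
WL = 239.57 − 236.64 = 2.93 g

2.93 g


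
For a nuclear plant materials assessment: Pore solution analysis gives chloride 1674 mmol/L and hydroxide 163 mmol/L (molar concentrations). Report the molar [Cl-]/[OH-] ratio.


Threshold parameter = [Cl-] / [OH-] (molar basis; both in mmol/L, so units cancel)
Ratio = 1674 / 163 = 10.27

10.27


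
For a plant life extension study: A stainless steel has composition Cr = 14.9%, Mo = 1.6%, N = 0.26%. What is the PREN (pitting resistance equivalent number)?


Apply the PREN formula: PREN = Cr + 3.3*Mo + 16*N
PREN = 14.9 + 3.3*1.6 + 16*0.26
PREN = 14.9 + 5.28 + 4.16 = 24.34

24.34


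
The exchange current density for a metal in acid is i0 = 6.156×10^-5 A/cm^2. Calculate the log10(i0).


i0 = 6.156×10^-5 A/cm^2
log10(i0) = -4.211

-4.211


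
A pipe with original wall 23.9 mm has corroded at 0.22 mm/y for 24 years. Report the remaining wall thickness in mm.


Remaining wall = original − CR × time
t = 23.9 − 0.22*24 = 23.9 − 5.28 = 18.62 mm

18.62 mm


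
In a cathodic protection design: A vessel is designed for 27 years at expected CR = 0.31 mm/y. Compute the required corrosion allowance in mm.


Corrosion allowance = CR × design life
CA = 0.31 * 27 = 8.37 mm

8.37 mm


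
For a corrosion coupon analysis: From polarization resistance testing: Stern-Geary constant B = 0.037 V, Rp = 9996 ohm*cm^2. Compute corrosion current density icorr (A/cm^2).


Apply the Stern-Geary relation: icorr = B / Rp
icorr = 0.037 / 9996 = 3.701×10^-6 A/cm^2

3.701×10^-6 A/cm^2


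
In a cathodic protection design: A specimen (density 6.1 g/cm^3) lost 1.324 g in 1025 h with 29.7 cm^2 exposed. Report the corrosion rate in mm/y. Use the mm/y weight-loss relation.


Apply the mm/y weight-loss relation: CR = 87600 * W / (D * A * T)
Numerator: 87600 * 1.324 = 115982.4
Denominator: 6.1 * 29.7 * 1025 = 185699.25
CR = 115982.4 / 185699.25 = 0.624571 mm/y

0.624571 mm/y


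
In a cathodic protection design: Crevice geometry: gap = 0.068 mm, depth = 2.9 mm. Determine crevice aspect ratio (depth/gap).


Aspect ratio = depth / gap
Ratio = 2.9 / 0.068 = 42.6

42.6


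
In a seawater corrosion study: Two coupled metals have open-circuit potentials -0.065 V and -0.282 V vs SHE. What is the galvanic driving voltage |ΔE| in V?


Driving voltage is the absolute potential difference.
|ΔE| = |-0.065 − (-0.282)| = 0.217 V

0.217 V


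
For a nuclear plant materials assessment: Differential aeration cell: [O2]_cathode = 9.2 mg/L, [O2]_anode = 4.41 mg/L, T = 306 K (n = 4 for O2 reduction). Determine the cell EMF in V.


Apply the Nernst concentration-cell relation: E = (RT/nF)*ln(C_cathode/C_anode)
RT/nF = 8.314*306/(4*96485) = 0.00659192 V
ln(9.2/4.41) = 0.73533
E = 0.00659192 * 0.73533 = 0.00485 V

0.00485 V


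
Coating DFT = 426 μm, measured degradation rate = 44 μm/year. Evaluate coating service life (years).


Service life = thickness / degradation rate
Life = 426 / 44 = 9.7 years

9.7 years


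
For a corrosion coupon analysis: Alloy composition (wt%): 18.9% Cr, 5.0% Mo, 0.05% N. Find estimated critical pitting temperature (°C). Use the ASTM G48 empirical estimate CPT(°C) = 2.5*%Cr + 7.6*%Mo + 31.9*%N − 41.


Apply the ASTM G48 empirical CPT estimate: CPT(°C) = 2.5*%Cr + 7.6*%Mo + 31.9*%N − 41
2.5*18.9 = 47.25; 7.6*5.0 = 38; 31.9*0.05 = 1.595
CPT = 47.25 + 38 + 1.595 − 41 = 45.845 °C
Rounded to 0.1 °C: CPT ≈ 45.8 °C

45.8 °C


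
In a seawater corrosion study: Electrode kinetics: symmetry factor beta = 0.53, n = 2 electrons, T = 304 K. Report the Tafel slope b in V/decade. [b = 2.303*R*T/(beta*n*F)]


Apply the Tafel slope relation: b = 2.303*R*T/(beta*n*F)
Numerator: 2.303 * 8.314 * 304 = 5820.73
Denominator: 0.53 * 2 * 96485 = 102274.1
b = 5820.73 / 102274.1 = 0.0569 V/decade

0.0569 V/decade


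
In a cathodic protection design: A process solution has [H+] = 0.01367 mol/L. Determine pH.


pH = −log10[H+]
pH = −log10(0.01367) = 1.86

1.86


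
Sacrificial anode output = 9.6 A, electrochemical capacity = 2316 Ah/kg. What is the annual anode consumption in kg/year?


Annual consumption = current * hours per year / capacity
Rate = 9.6 * 8760 / 2316 = 36.3 kg/year

36.3 kg/year


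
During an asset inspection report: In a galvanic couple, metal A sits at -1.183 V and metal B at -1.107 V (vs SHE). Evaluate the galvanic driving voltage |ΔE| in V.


Driving voltage is the absolute potential difference.
|ΔE| = |-1.183 − (-1.107)| = 0.076 V

0.076 V


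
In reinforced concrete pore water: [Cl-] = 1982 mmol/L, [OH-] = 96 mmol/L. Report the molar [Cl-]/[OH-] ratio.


Threshold parameter = [Cl-] / [OH-] (molar basis; both in mmol/L, so units cancel)
Ratio = 1982 / 96 = 20.65

20.65


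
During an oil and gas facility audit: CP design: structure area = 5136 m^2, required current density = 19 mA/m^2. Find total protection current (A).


I = area * current density, then convert mA → A (÷1000)
I = 5136 * 19 / 1000 = 97.58 A

97.58 A


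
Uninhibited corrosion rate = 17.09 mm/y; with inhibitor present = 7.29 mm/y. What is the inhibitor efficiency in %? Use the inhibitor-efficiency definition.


Apply the inhibitor-efficiency definition: IE = (CR_blank − CR_inh)/CR_blank × 100
IE = (17.09 − 7.29) / 17.09 × 100
IE = 9.8 / 17.09 × 100 = 57.3 %

57.3 %


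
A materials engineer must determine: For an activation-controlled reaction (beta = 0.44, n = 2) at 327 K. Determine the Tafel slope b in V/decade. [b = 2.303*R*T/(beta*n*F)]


Apply the Tafel slope relation: b = 2.303*R*T/(beta*n*F)
Numerator: 2.303 * 8.314 * 327 = 6261.12
Denominator: 0.44 * 2 * 96485 = 84906.8
b = 6261.12 / 84906.8 = 0.0737 V/decade

0.0737 V/decade


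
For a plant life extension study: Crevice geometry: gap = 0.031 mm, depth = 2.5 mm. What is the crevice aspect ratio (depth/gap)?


Aspect ratio = depth / gap
Ratio = 2.5 / 0.031 = 80.6

80.6


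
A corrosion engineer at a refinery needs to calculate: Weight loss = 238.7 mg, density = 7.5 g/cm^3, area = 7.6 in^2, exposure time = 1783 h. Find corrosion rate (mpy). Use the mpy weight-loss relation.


Apply the mpy weight-loss relation: CR = 534 * W / (D * A * T)
Numerator: 534 * 238.7 = 127465.8
Denominator: 7.5 * 7.6 * 1783 = 101631.0
CR = 127465.8 / 101631.0 = 1.254 mpy

1.254 mpy


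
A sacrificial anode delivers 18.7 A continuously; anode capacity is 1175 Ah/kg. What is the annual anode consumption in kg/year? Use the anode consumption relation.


Annual consumption = current * hours per year / capacity
Rate = 18.7 * 8760 / 1175 = 139.4 kg/year

139.4 kg/year


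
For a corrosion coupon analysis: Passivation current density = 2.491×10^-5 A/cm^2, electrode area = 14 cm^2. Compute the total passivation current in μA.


I = i_pass * A, then convert A → μA (×10^6)
I = 2.491×10^-5 * 14 * 10^6 = 348.74 μA

348.74 μA


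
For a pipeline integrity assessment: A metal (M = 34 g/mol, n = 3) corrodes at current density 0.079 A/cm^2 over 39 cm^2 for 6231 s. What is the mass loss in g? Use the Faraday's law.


Apply Faraday's law: m = i*A*t*M / (n*F)
Total charge passed Q = i*A*t = 0.079*39*6231 = 19197.711 C
m = Q*M/(n*F) = 19197.711*34/(3*96485) = 2.255 g

2.255 g


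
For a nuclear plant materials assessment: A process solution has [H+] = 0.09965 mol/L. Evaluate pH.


pH = −log10[H+]
pH = −log10(0.09965) = 1.0

1.0


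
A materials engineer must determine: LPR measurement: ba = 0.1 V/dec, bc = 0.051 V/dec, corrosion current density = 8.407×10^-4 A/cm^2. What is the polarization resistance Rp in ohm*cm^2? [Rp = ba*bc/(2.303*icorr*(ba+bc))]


Apply the Stern-Geary equation: Rp = ba*bc / (2.303*icorr*(ba+bc))
ba*bc = 0.1*0.051 = 0.0051
ba+bc = 0.151; 2.303*icorr*(ba+bc) = 2.303*8.407×10^-4*0.151 = 2.9235595×10^-4
Rp = 0.0051 / 2.9235595×10^-4 = 17.44 ohm*cm^2

17.44 ohm*cm^2


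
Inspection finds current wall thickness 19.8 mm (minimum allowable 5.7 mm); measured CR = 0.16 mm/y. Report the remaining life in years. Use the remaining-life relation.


Apply the remaining-life relation: RL = (t_current − t_min) / CR
RL = (19.8 − 5.7) / 0.16 = 14.1 / 0.16 = 88.1 years

88.1 years


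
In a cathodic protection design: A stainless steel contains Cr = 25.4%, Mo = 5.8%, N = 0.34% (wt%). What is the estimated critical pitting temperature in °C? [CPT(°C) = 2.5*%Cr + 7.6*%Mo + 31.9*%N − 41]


Apply the ASTM G48 empirical CPT estimate: CPT(°C) = 2.5*%Cr + 7.6*%Mo + 31.9*%N − 41
2.5*25.4 = 63.5; 7.6*5.8 = 44.08; 31.9*0.34 = 10.846
CPT = 63.5 + 44.08 + 10.846 − 41 = 77.426 °C
Rounded to 0.1 °C: CPT ≈ 77.4 °C

77.4 °C


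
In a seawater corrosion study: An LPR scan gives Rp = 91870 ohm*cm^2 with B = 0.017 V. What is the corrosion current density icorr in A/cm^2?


Apply the Stern-Geary relation: icorr = B / Rp
icorr = 0.017 / 91870 = 1.85×10^-7 A/cm^2

1.85×10^-7 A/cm^2


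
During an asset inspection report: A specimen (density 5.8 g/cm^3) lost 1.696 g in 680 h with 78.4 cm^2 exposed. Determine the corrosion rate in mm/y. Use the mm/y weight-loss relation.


Apply the mm/y weight-loss relation: CR = 87600 * W / (D * A * T)
Numerator: 87600 * 1.696 = 148569.6
Denominator: 5.8 * 78.4 * 680 = 309209.6
CR = 148569.6 / 309209.6 = 0.4805 mm/y

0.4805 mm/y


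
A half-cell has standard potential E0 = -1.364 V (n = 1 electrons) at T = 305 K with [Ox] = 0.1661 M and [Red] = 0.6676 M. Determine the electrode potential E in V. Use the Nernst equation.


Apply the Nernst equation: E = E0 + (RT/nF)*ln([Ox]/[Red])
Step 1: RT/nF = 8.314*305/(1*96485) = 0.02628149 V
Step 2: [Ox]/[Red] = 0.1661/0.6676 = 0.248802
Step 3: ln(0.248802) = -1.391098
Step 4: correction = 0.02628149 * -1.391098 = -0.037 V
E = -1.364 + -0.037 = -1.401 V

-1.401 V


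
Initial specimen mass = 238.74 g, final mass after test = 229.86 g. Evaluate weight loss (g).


Weight loss = initial − final
WL = 238.74 − 229.86 = 8.88 g

8.88 g


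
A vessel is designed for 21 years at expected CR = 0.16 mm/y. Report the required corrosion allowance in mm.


Corrosion allowance = CR × design life
CA = 0.16 * 21 = 3.36 mm

3.36 mm


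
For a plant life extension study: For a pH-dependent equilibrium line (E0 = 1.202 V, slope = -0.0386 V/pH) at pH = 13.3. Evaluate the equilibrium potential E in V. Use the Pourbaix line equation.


Apply the Pourbaix line equation: E = E0 + slope*pH
E = 1.202 + (-0.0386)*13.3 = 1.202 + (-0.51338) = 0.68862 V
Rounded to 4 decimal places: E = 0.6886 V

0.6886 V


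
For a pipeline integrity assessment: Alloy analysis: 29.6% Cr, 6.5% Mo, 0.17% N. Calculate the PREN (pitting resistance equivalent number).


Apply the PREN formula: PREN = Cr + 3.3*Mo + 16*N
PREN = 29.6 + 3.3*6.5 + 16*0.17
PREN = 29.6 + 21.45 + 2.72 = 53.77

53.77


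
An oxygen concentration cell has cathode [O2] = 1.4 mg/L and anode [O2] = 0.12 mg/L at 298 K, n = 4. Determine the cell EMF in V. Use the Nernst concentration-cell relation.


Apply the Nernst concentration-cell relation: E = (RT/nF)*ln(C_cathode/C_anode)
RT/nF = 8.314*298/(4*96485) = 0.00641958 V
ln(1.4/0.12) = 2.45674
E = 0.00641958 * 2.45674 = 0.01577 V

0.01577 V


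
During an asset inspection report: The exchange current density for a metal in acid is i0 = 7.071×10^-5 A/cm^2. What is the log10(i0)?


i0 = 7.071×10^-5 A/cm^2
log10(i0) = -4.151

-4.151


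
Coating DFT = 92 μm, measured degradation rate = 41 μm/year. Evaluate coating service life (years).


Service life = thickness / degradation rate
Life = 92 / 41 = 2.2 years

2.2 years


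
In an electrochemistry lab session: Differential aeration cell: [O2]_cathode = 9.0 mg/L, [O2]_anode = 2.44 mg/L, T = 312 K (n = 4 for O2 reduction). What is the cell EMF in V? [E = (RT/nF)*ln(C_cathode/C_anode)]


Apply the Nernst concentration-cell relation: E = (RT/nF)*ln(C_cathode/C_anode)
RT/nF = 8.314*312/(4*96485) = 0.00672117 V
ln(9.0/2.44) = 1.30523
E = 0.00672117 * 1.30523 = 0.00877 V

0.00877 V


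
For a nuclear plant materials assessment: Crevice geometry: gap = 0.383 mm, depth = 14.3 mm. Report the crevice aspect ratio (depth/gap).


Aspect ratio = depth / gap
Ratio = 14.3 / 0.383 = 37.3

37.3


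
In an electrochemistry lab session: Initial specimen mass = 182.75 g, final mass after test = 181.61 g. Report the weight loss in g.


Weight loss = initial − final
WL = 182.75 − 181.61 = 1.14 g

1.14 g


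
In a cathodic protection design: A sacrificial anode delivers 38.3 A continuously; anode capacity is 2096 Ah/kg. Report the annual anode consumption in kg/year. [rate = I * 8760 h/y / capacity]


Annual consumption = current * hours per year / capacity
Rate = 38.3 * 8760 / 2096 = 160.1 kg/year

160.1 kg/year


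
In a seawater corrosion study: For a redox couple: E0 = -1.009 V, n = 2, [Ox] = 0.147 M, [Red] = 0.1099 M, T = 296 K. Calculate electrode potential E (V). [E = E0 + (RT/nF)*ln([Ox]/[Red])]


Apply the Nernst equation: E = E0 + (RT/nF)*ln([Ox]/[Red])
Step 1: RT/nF = 8.314*296/(2*96485) = 0.01275299 V
Step 2: [Ox]/[Red] = 0.147/0.1099 = 1.33758
Step 3: ln(1.33758) = 0.290862
Step 4: correction = 0.01275299 * 0.290862 = 0.004 V
E = -1.009 + 0.004 = -1.005 V

-1.005 V


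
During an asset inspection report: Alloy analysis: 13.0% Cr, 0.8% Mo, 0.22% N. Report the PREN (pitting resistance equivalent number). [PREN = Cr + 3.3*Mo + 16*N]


Apply the PREN formula: PREN = Cr + 3.3*Mo + 16*N
PREN = 13.0 + 3.3*0.8 + 16*0.22
PREN = 13.0 + 2.64 + 3.52 = 19.16

19.16


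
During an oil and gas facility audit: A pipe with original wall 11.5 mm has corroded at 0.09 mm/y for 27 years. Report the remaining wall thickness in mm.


Remaining wall = original − CR × time
t = 11.5 − 0.09*27 = 11.5 − 2.43 = 9.07 mm

9.07 mm


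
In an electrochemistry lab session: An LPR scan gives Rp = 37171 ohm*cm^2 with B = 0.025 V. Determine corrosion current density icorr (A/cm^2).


Apply the Stern-Geary relation: icorr = B / Rp
icorr = 0.025 / 37171 = 6.726×10^-7 A/cm^2

6.726×10^-7 A/cm^2


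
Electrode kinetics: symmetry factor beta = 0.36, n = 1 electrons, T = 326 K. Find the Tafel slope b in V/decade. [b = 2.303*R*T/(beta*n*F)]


Apply the Tafel slope relation: b = 2.303*R*T/(beta*n*F)
Numerator: 2.303 * 8.314 * 326 = 6241.97
Denominator: 0.36 * 1 * 96485 = 34734.6
b = 6241.97 / 34734.6 = 0.1797 V/decade

0.1797 V/decade


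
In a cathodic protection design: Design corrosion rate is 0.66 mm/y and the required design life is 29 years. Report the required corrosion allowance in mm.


Corrosion allowance = CR × design life
CA = 0.66 * 29 = 19.14 mm

19.14 mm


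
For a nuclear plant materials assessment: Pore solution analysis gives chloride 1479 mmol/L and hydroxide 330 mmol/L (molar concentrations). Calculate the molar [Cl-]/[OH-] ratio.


Threshold parameter = [Cl-] / [OH-] (molar basis; both in mmol/L, so units cancel)
Ratio = 1479 / 330 = 4.48

4.48


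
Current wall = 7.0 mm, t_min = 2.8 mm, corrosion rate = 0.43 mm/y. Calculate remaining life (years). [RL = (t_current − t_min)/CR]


Apply the remaining-life relation: RL = (t_current − t_min) / CR
RL = (7.0 − 2.8) / 0.43 = 4.2 / 0.43 = 9.8 years

9.8 years


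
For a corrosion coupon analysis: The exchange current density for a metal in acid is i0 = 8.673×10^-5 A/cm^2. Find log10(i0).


i0 = 8.673×10^-5 A/cm^2
log10(i0) = -4.062

-4.062


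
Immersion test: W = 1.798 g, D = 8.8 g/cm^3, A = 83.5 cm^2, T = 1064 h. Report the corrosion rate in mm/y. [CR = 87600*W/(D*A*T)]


Apply the mm/y weight-loss relation: CR = 87600 * W / (D * A * T)
Numerator: 87600 * 1.798 = 157504.8
Denominator: 8.8 * 83.5 * 1064 = 781827.2
CR = 157504.8 / 781827.2 = 0.20146 mm/y

0.20146 mm/y


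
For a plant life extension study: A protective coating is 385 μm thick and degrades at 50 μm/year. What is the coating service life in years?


Service life = thickness / degradation rate
Life = 385 / 50 = 7.7 years

7.7 years


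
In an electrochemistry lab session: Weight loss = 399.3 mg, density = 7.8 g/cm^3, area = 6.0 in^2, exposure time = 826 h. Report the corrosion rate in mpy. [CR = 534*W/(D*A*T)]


Apply the mpy weight-loss relation: CR = 534 * W / (D * A * T)
Numerator: 534 * 399.3 = 213226.2
Denominator: 7.8 * 6.0 * 826 = 38656.8
CR = 213226.2 / 38656.8 = 5.51588 mpy

5.51588 mpy


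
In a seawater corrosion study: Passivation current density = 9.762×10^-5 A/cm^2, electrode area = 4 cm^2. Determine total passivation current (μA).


I = i_pass * A, then convert A → μA (×10^6)
I = 9.762×10^-5 * 4 * 10^6 = 390.48 μA

390.48 μA


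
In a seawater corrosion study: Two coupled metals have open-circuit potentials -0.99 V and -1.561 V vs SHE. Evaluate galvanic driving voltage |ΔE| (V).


Driving voltage is the absolute potential difference.
|ΔE| = |-0.99 − (-1.561)| = 0.571 V

0.571 V


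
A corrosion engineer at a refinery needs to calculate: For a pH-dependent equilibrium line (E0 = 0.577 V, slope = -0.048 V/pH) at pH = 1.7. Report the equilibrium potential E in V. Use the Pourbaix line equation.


Apply the Pourbaix line equation: E = E0 + slope*pH
E = 0.577 + (-0.048)*1.7 = 0.577 + (-0.0816) = 0.4954 V
Rounded to 3 decimal places: E = 0.495 V

0.495 V


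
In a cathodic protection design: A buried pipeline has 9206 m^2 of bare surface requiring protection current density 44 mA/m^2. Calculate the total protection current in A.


I = area * current density, then convert mA → A (÷1000)
I = 9206 * 44 / 1000 = 405.06 A

405.06 A


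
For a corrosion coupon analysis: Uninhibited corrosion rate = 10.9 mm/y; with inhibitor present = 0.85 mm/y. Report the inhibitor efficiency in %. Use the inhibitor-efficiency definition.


Apply the inhibitor-efficiency definition: IE = (CR_blank − CR_inh)/CR_blank × 100
IE = (10.9 − 0.85) / 10.9 × 100
IE = 10.05 / 10.9 × 100 = 92.2 %

92.2 %


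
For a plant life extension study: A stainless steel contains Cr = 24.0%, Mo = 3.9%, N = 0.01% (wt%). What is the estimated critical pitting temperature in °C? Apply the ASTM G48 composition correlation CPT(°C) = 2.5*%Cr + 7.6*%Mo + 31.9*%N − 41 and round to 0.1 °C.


Apply the ASTM G48 empirical CPT estimate: CPT(°C) = 2.5*%Cr + 7.6*%Mo + 31.9*%N − 41
2.5*24.0 = 60; 7.6*3.9 = 29.64; 31.9*0.01 = 0.319
CPT = 60 + 29.64 + 0.319 − 41 = 48.959 °C
Rounded to 0.1 °C: CPT ≈ 49.0 °C

49.0 °C


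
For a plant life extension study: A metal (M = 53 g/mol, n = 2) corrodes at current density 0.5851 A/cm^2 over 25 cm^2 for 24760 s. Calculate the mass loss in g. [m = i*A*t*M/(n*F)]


Apply Faraday's law: m = i*A*t*M / (n*F)
Total charge passed Q = i*A*t = 0.5851*25*24760 = 362176.9 C
m = Q*M/(n*F) = 362176.9*53/(2*96485) = 99.473 g

99.473 g


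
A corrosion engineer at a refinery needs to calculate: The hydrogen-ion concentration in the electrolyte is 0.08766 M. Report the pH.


pH = −log10[H+]
pH = −log10(0.08766) = 1.06

1.06


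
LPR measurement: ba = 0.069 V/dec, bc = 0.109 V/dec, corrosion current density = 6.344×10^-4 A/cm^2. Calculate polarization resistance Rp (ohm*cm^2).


Apply the Stern-Geary equation: Rp = ba*bc / (2.303*icorr*(ba+bc))
ba*bc = 0.069*0.109 = 0.007521
ba+bc = 0.178; 2.303*icorr*(ba+bc) = 2.303*6.344×10^-4*0.178 = 2.6006213×10^-4
Rp = 0.007521 / 2.6006213×10^-4 = 28.92 ohm*cm^2

28.92 ohm*cm^2


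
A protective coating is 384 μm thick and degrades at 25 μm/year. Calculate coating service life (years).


Service life = thickness / degradation rate
Life = 384 / 25 = 15.4 years

15.4 years


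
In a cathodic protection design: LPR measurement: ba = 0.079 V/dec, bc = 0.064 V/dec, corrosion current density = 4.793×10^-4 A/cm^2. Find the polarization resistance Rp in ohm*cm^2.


Apply the Stern-Geary equation: Rp = ba*bc / (2.303*icorr*(ba+bc))
ba*bc = 0.079*0.064 = 0.005056
ba+bc = 0.143; 2.303*icorr*(ba+bc) = 2.303*4.793×10^-4*0.143 = 1.5784739×10^-4
Rp = 0.005056 / 1.5784739×10^-4 = 32.03 ohm*cm^2

32.03 ohm*cm^2


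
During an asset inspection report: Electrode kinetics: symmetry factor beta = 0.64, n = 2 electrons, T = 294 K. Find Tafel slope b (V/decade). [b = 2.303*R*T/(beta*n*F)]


Apply the Tafel slope relation: b = 2.303*R*T/(beta*n*F)
Numerator: 2.303 * 8.314 * 294 = 5629.26
Denominator: 0.64 * 2 * 96485 = 123500.8
b = 5629.26 / 123500.8 = 0.0456 V/decade

0.0456 V/decade


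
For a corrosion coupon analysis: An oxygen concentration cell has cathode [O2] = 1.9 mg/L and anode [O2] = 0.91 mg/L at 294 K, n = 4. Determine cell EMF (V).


Apply the Nernst concentration-cell relation: E = (RT/nF)*ln(C_cathode/C_anode)
RT/nF = 8.314*294/(4*96485) = 0.00633341 V
ln(1.9/0.91) = 0.73616
E = 0.00633341 * 0.73616 = 0.00466 V

0.00466 V


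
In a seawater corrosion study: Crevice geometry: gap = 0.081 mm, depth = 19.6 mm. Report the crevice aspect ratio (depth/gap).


Aspect ratio = depth / gap
Ratio = 19.6 / 0.081 = 242.0

242.0


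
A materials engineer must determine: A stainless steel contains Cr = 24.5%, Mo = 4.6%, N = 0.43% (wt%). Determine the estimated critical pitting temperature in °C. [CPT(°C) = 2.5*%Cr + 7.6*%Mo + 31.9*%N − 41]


Apply the ASTM G48 empirical CPT estimate: CPT(°C) = 2.5*%Cr + 7.6*%Mo + 31.9*%N − 41
2.5*24.5 = 61.25; 7.6*4.6 = 34.96; 31.9*0.43 = 13.717
CPT = 61.25 + 34.96 + 13.717 − 41 = 68.927 °C
Rounded to 0.1 °C: CPT ≈ 68.9 °C

68.9 °C


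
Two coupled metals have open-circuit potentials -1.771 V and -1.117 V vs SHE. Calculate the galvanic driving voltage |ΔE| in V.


Driving voltage is the absolute potential difference.
|ΔE| = |-1.771 − (-1.117)| = 0.654 V

0.654 V


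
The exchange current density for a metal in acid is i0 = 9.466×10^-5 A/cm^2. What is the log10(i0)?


i0 = 9.466×10^-5 A/cm^2
log10(i0) = -4.024

-4.024


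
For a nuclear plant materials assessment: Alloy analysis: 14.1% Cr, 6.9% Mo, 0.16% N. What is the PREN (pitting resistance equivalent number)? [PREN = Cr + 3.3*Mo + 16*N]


Apply the PREN formula: PREN = Cr + 3.3*Mo + 16*N
PREN = 14.1 + 3.3*6.9 + 16*0.16
PREN = 14.1 + 22.77 + 2.56 = 39.43

39.43


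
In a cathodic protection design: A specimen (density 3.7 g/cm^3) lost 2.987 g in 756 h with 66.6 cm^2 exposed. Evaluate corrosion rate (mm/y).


Apply the mm/y weight-loss relation: CR = 87600 * W / (D * A * T)
Numerator: 87600 * 2.987 = 261661.2
Denominator: 3.7 * 66.6 * 756 = 186293.52
CR = 261661.2 / 186293.52 = 1.404564 mm/y

1.404564 mm/y


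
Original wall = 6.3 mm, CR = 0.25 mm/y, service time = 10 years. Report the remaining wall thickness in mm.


Remaining wall = original − CR × time
t = 6.3 − 0.25*10 = 6.3 − 2.5 = 3.8 mm

3.8 mm


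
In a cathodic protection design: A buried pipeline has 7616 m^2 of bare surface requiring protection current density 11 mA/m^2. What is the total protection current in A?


I = area * current density, then convert mA → A (÷1000)
I = 7616 * 11 / 1000 = 83.78 A

83.78 A


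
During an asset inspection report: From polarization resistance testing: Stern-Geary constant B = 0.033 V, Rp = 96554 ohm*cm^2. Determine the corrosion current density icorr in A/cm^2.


Apply the Stern-Geary relation: icorr = B / Rp
icorr = 0.033 / 96554 = 3.418×10^-7 A/cm^2

3.418×10^-7 A/cm^2


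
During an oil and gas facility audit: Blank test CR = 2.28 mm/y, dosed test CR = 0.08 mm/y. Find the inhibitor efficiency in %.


Apply the inhibitor-efficiency definition: IE = (CR_blank − CR_inh)/CR_blank × 100
IE = (2.28 − 0.08) / 2.28 × 100
IE = 2.2 / 2.28 × 100 = 96.5 %

96.5 %


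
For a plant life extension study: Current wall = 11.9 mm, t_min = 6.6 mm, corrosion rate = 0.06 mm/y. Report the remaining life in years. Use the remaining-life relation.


Apply the remaining-life relation: RL = (t_current − t_min) / CR
RL = (11.9 − 6.6) / 0.06 = 5.3 / 0.06 = 88.3 years

88.3 years


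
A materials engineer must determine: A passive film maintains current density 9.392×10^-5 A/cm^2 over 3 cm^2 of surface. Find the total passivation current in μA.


I = i_pass * A, then convert A → μA (×10^6)
I = 9.392×10^-5 * 3 * 10^6 = 281.76 μA

281.76 μA


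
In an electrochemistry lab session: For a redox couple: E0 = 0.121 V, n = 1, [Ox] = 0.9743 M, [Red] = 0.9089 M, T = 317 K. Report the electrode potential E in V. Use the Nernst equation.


Apply the Nernst equation: E = E0 + (RT/nF)*ln([Ox]/[Red])
Step 1: RT/nF = 8.314*317/(1*96485) = 0.02731552 V
Step 2: [Ox]/[Red] = 0.9743/0.9089 = 1.071955
Step 3: ln(1.071955) = 0.069484
Step 4: correction = 0.02731552 * 0.069484 = 0.002 V
E = 0.121 + 0.002 = 0.123 V

0.123 V


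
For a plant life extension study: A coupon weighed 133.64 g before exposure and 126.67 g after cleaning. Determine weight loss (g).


Weight loss = initial − final
WL = 133.64 − 126.67 = 6.97 g

6.97 g


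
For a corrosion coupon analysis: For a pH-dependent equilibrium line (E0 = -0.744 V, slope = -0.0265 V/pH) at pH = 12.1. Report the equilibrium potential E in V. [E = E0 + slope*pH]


Apply the Pourbaix line equation: E = E0 + slope*pH
E = -0.744 + (-0.0265)*12.1 = -0.744 + (-0.32065) = -1.06465 V
Rounded to 4 decimal places: E = -1.0647 V

-1.0647 V


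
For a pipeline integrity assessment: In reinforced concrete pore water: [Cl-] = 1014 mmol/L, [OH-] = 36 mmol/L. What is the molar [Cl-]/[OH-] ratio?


Threshold parameter = [Cl-] / [OH-] (molar basis; both in mmol/L, so units cancel)
Ratio = 1014 / 36 = 28.17

28.17


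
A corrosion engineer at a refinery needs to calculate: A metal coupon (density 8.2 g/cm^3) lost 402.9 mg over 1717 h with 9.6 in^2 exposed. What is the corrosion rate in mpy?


Apply the mpy weight-loss relation: CR = 534 * W / (D * A * T)
Numerator: 534 * 402.9 = 215148.6
Denominator: 8.2 * 9.6 * 1717 = 135162.24
CR = 215148.6 / 135162.24 = 1.59178 mpy

1.59178 mpy


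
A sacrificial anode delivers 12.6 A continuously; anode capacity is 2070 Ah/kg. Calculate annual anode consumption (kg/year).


Annual consumption = current * hours per year / capacity
Rate = 12.6 * 8760 / 2070 = 53.3 kg/year

53.3 kg/year


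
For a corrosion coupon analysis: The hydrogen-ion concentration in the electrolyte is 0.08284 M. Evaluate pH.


pH = −log10[H+]
pH = −log10(0.08284) = 1.08

1.08


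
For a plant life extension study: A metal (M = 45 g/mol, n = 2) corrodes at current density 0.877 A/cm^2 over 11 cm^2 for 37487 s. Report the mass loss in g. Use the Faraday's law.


Apply Faraday's law: m = i*A*t*M / (n*F)
Total charge passed Q = i*A*t = 0.877*11*37487 = 361637.089 C
m = Q*M/(n*F) = 361637.089*45/(2*96485) = 84.33264 g

84.33264 g


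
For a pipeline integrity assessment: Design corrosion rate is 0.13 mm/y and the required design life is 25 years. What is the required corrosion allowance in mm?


Corrosion allowance = CR × design life
CA = 0.13 * 25 = 3.25 mm

3.25 mm


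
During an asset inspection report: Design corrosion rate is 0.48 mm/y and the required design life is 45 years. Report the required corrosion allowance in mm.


Corrosion allowance = CR × design life
CA = 0.48 * 45 = 21.6 mm

21.6 mm


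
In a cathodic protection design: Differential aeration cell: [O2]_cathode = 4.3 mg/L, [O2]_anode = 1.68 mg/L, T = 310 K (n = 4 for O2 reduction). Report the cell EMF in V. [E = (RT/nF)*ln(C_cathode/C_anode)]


Apply the Nernst concentration-cell relation: E = (RT/nF)*ln(C_cathode/C_anode)
RT/nF = 8.314*310/(4*96485) = 0.00667808 V
ln(4.3/1.68) = 0.93982
E = 0.00667808 * 0.93982 = 0.00628 V

0.00628 V


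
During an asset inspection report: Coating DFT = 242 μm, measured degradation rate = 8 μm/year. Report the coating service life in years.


Service life = thickness / degradation rate
Life = 242 / 8 = 30.3 years

30.3 years


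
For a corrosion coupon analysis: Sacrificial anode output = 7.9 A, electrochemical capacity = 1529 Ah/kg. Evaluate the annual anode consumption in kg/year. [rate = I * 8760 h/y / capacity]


Annual consumption = current * hours per year / capacity
Rate = 7.9 * 8760 / 1529 = 45.3 kg/year

45.3 kg/year


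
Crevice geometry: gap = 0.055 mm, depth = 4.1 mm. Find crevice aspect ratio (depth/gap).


Aspect ratio = depth / gap
Ratio = 4.1 / 0.055 = 74.5

74.5


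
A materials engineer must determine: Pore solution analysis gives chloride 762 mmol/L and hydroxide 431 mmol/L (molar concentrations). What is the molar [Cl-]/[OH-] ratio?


Threshold parameter = [Cl-] / [OH-] (molar basis; both in mmol/L, so units cancel)
Ratio = 762 / 431 = 1.77

1.77


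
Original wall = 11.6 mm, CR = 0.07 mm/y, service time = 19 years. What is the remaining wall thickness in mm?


Remaining wall = original − CR × time
t = 11.6 − 0.07*19 = 11.6 − 1.33 = 10.27 mm

10.27 mm


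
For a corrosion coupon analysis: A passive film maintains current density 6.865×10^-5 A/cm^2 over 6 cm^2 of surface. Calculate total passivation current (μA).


I = i_pass * A, then convert A → μA (×10^6)
I = 6.865×10^-5 * 6 * 10^6 = 411.9 μA

411.9 μA


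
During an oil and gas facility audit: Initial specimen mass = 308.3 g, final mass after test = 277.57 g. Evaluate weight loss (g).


Weight loss = initial − final
WL = 308.3 − 277.57 = 30.73 g

30.73 g


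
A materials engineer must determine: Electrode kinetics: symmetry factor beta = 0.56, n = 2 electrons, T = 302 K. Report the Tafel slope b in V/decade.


Apply the Tafel slope relation: b = 2.303*R*T/(beta*n*F)
Numerator: 2.303 * 8.314 * 302 = 5782.44
Denominator: 0.56 * 2 * 96485 = 108063.2
b = 5782.44 / 108063.2 = 0.0535 V/decade

0.0535 V/decade


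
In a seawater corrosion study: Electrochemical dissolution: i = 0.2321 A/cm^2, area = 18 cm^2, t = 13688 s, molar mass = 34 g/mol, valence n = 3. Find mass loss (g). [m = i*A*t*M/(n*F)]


Apply Faraday's law: m = i*A*t*M / (n*F)
Total charge passed Q = i*A*t = 0.2321*18*13688 = 57185.7264 C
m = Q*M/(n*F) = 57185.7264*34/(3*96485) = 6.7172 g

6.7172 g


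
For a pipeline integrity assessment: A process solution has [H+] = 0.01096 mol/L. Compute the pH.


pH = −log10[H+]
pH = −log10(0.01096) = 1.96

1.96


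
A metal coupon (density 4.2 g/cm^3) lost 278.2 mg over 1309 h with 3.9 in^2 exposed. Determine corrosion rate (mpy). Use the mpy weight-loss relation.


Apply the mpy weight-loss relation: CR = 534 * W / (D * A * T)
Numerator: 534 * 278.2 = 148558.8
Denominator: 4.2 * 3.9 * 1309 = 21441.42
CR = 148558.8 / 21441.42 = 6.929 mpy

6.929 mpy


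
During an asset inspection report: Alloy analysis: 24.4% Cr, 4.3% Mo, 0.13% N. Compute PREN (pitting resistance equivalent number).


Apply the PREN formula: PREN = Cr + 3.3*Mo + 16*N
PREN = 24.4 + 3.3*4.3 + 16*0.13
PREN = 24.4 + 14.19 + 2.08 = 40.67

40.67


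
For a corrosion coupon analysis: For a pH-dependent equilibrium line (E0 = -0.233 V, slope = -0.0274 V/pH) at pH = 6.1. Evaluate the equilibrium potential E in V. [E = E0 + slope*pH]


Apply the Pourbaix line equation: E = E0 + slope*pH
E = -0.233 + (-0.0274)*6.1 = -0.233 + (-0.16714) = -0.40014 V
Rounded to 4 decimal places: E = -0.4001 V

-0.4001 V


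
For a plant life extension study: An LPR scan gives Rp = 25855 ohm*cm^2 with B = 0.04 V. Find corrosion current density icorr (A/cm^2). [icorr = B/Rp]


Apply the Stern-Geary relation: icorr = B / Rp
icorr = 0.04 / 25855 = 1.547×10^-6 A/cm^2

1.547×10^-6 A/cm^2


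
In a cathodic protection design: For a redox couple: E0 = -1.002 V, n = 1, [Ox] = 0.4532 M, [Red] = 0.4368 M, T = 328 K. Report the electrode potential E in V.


Apply the Nernst equation: E = E0 + (RT/nF)*ln([Ox]/[Red])
Step 1: RT/nF = 8.314*328/(1*96485) = 0.02826338 V
Step 2: [Ox]/[Red] = 0.4532/0.4368 = 1.037546
Step 3: ln(1.037546) = 0.036858
Step 4: correction = 0.02826338 * 0.036858 = 0.001 V
E = -1.002 + 0.001 = -1.001 V

-1.001 V


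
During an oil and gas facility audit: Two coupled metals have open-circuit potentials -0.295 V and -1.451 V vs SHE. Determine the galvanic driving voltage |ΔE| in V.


Driving voltage is the absolute potential difference.
|ΔE| = |-0.295 − (-1.451)| = 1.156 V

1.156 V


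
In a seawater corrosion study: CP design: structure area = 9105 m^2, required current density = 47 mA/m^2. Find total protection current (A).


I = area * current density, then convert mA → A (÷1000)
I = 9105 * 47 / 1000 = 427.94 A

427.94 A


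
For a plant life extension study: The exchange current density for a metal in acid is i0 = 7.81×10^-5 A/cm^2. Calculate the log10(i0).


i0 = 7.81×10^-5 A/cm^2
log10(i0) = -4.107

-4.107


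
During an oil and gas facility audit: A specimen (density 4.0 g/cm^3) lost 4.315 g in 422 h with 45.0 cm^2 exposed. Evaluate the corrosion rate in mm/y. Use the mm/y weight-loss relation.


Apply the mm/y weight-loss relation: CR = 87600 * W / (D * A * T)
Numerator: 87600 * 4.315 = 377994.0
Denominator: 4.0 * 45.0 * 422 = 75960.0
CR = 377994.0 / 75960.0 = 4.97622 mm/y

4.97622 mm/y


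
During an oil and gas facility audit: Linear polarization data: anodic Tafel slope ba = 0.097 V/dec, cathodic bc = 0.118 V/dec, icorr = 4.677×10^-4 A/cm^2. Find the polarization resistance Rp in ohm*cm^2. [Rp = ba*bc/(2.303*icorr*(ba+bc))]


Apply the Stern-Geary equation: Rp = ba*bc / (2.303*icorr*(ba+bc))
ba*bc = 0.097*0.118 = 0.011446
ba+bc = 0.215; 2.303*icorr*(ba+bc) = 2.303*4.677×10^-4*0.215 = 2.3157932×10^-4
Rp = 0.011446 / 2.3157932×10^-4 = 49.43 ohm*cm^2

49.43 ohm*cm^2


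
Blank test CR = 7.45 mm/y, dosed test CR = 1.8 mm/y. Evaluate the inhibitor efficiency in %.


Apply the inhibitor-efficiency definition: IE = (CR_blank − CR_inh)/CR_blank × 100
IE = (7.45 − 1.8) / 7.45 × 100
IE = 5.65 / 7.45 × 100 = 75.8 %

75.8 %


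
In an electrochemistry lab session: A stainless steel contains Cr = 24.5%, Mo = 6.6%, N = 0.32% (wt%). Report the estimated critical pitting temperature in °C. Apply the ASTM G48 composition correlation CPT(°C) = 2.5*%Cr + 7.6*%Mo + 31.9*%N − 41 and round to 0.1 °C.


Apply the ASTM G48 empirical CPT estimate: CPT(°C) = 2.5*%Cr + 7.6*%Mo + 31.9*%N − 41
2.5*24.5 = 61.25; 7.6*6.6 = 50.16; 31.9*0.32 = 10.208
CPT = 61.25 + 50.16 + 10.208 − 41 = 80.618 °C
Rounded to 0.1 °C: CPT ≈ 80.6 °C

80.6 °C


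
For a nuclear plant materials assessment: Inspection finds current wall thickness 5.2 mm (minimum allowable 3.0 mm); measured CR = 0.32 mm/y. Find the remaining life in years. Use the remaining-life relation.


Apply the remaining-life relation: RL = (t_current − t_min) / CR
RL = (5.2 − 3.0) / 0.32 = 2.2 / 0.32 = 6.9 years

6.9 years


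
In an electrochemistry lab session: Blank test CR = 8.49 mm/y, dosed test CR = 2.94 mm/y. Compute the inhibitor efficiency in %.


Apply the inhibitor-efficiency definition: IE = (CR_blank − CR_inh)/CR_blank × 100
IE = (8.49 − 2.94) / 8.49 × 100
IE = 5.55 / 8.49 × 100 = 65.4 %

65.4 %


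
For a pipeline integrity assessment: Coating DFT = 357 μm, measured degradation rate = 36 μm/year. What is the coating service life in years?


Service life = thickness / degradation rate
Life = 357 / 36 = 9.9 years

9.9 years


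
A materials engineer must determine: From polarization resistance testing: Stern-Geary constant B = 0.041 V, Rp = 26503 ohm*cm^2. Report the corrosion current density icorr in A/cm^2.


Apply the Stern-Geary relation: icorr = B / Rp
icorr = 0.041 / 26503 = 1.547×10^-6 A/cm^2

1.547×10^-6 A/cm^2


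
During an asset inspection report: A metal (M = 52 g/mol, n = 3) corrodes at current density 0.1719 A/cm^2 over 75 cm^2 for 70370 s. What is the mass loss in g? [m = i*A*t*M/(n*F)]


Apply Faraday's law: m = i*A*t*M / (n*F)
Total charge passed Q = i*A*t = 0.1719*75*70370 = 907245.225 C
m = Q*M/(n*F) = 907245.225*52/(3*96485) = 162.98475 g

162.98475 g


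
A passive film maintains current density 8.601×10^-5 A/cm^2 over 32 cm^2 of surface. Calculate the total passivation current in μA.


I = i_pass * A, then convert A → μA (×10^6)
I = 8.601×10^-5 * 32 * 10^6 = 2752.32 μA

2752.32 μA


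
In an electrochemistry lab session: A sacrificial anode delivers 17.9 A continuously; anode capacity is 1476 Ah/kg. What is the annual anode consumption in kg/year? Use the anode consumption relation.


Annual consumption = current * hours per year / capacity
Rate = 17.9 * 8760 / 1476 = 106.2 kg/year

106.2 kg/year


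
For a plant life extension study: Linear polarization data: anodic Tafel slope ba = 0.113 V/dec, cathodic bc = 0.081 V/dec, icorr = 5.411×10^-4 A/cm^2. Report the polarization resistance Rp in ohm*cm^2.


Apply the Stern-Geary equation: Rp = ba*bc / (2.303*icorr*(ba+bc))
ba*bc = 0.113*0.081 = 0.009153
ba+bc = 0.194; 2.303*icorr*(ba+bc) = 2.303*5.411×10^-4*0.194 = 2.4175374×10^-4
Rp = 0.009153 / 2.4175374×10^-4 = 37.86 ohm*cm^2

37.86 ohm*cm^2


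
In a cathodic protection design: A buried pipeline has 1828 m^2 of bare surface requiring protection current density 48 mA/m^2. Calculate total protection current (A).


I = area * current density, then convert mA → A (÷1000)
I = 1828 * 48 / 1000 = 87.74 A

87.74 A


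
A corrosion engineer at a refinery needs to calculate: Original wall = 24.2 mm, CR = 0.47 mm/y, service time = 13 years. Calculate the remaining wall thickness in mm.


Remaining wall = original − CR × time
t = 24.2 − 0.47*13 = 24.2 − 6.11 = 18.09 mm

18.09 mm


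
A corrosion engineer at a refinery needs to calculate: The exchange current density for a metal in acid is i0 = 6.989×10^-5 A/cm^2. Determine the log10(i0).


i0 = 6.989×10^-5 A/cm^2
log10(i0) = -4.156

-4.156
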